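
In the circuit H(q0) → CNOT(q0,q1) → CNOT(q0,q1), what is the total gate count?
3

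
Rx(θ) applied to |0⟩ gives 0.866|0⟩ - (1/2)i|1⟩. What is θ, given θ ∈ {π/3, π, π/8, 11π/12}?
π/3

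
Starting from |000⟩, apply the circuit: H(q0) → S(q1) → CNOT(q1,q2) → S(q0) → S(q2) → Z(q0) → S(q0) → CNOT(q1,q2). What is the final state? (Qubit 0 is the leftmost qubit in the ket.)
1/√2|000⟩ + 1/√2|100⟩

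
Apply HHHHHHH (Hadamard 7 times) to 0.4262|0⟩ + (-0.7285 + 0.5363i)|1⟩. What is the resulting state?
(-0.2138 + 0.3792i)|0⟩ + (0.8165 - 0.3792i)|1⟩

H² = I, so H^7 = H: a single Hadamard. With (a, b) = (0.4262, (-0.7285 + 0.5363i)), H gives ((a + b)/√2, (a − b)/√2) = ((-0.2138 + 0.3792i), (0.8165 - 0.3792i)).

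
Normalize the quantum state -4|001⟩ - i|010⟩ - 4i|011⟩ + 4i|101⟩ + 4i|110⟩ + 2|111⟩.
-0.4815|001⟩ - 0.1204i|010⟩ - 0.4815i|011⟩ + 0.4815i|101⟩ + 0.4815i|110⟩ + 0.2408|111⟩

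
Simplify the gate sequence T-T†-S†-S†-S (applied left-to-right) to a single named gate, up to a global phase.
S†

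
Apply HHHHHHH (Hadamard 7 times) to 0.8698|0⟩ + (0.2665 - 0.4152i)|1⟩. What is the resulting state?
(0.8035 - 0.2936i)|0⟩ + (0.4266 + 0.2936i)|1⟩

H² = I, so H^7 = H: a single Hadamard. With (a, b) = (0.8698, (0.2665 - 0.4152i)), H gives ((a + b)/√2, (a − b)/√2) = ((0.8035 - 0.2936i), (0.4266 + 0.2936i)).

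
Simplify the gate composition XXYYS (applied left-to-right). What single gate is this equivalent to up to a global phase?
S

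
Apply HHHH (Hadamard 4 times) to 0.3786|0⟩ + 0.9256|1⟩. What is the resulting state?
0.3786|0⟩ + 0.9256|1⟩

H² = I, so an even number of Hadamards cancels: H^4 = I and the state is unchanged.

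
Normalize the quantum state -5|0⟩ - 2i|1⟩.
-0.9285|0⟩ - 0.3714i|1⟩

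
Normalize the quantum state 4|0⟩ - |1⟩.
0.9701|0⟩ - 0.2425|1⟩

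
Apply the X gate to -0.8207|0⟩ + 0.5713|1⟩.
0.5713|0⟩ - 0.8207|1⟩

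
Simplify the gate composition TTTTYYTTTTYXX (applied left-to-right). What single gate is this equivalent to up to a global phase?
Y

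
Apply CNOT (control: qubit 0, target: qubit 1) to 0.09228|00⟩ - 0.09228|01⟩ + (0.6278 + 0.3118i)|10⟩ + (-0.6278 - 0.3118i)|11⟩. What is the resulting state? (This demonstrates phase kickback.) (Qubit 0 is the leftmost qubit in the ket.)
0.09228|00⟩ - 0.09228|01⟩ + (-0.6278 - 0.3118i)|10⟩ + (0.6278 + 0.3118i)|11⟩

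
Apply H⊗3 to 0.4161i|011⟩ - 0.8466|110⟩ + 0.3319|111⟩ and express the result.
(-0.182 + 0.1471i)|000⟩ + (-0.4167 - 0.1471i)|001⟩ + (0.182 - 0.1471i)|010⟩ + (0.4167 + 0.1471i)|011⟩ + (0.182 + 0.1471i)|100⟩ + (0.4167 - 0.1471i)|101⟩ + (-0.182 - 0.1471i)|110⟩ + (-0.4167 + 0.1471i)|111⟩

H⊗3 gives amp(|y⟩) = (1/2√2) Σ_x (−1)^(x·y) amp(|x⟩), where x·y is the number of positions in which both x and y have a 1.
|000⟩: (0.4161i - 0.8466 + 0.3319)/(2√2) = (-0.182 + 0.1471i)
|001⟩: (-0.4161i - 0.8466 - 0.3319)/(2√2) = (-0.4167 - 0.1471i)
|010⟩: (-0.4161i + 0.8466 - 0.3319)/(2√2) = (0.182 - 0.1471i)
|011⟩: (0.4161i + 0.8466 + 0.3319)/(2√2) = (0.4167 + 0.1471i)
|100⟩: (0.4161i + 0.8466 - 0.3319)/(2√2) = (0.182 + 0.1471i)
|101⟩: (-0.4161i + 0.8466 + 0.3319)/(2√2) = (0.4167 - 0.1471i)
|110⟩: (-0.4161i - 0.8466 + 0.3319)/(2√2) = (-0.182 - 0.1471i)
|111⟩: (0.4161i - 0.8466 - 0.3319)/(2√2) = (-0.4167 + 0.1471i)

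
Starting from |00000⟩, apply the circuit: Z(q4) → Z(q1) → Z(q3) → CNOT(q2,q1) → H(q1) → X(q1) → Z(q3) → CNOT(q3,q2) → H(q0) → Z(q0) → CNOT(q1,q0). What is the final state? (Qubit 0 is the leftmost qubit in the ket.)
1/2|00000⟩ - 1/2|01000⟩ - 1/2|10000⟩ + 1/2|11000⟩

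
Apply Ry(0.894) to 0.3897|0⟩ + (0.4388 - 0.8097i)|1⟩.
(0.1617 + 0.35i)|0⟩ + (0.5641 - 0.7301i)|1⟩

Ry(0.894) = [[cos(θ/2), −sin(θ/2)], [sin(θ/2), cos(θ/2)]]; θ = 0.894, cos(θ/2) ≈ 0.901748, sin(θ/2) ≈ 0.432262.
With a = amp(|0⟩) = 0.3897 and b = amp(|1⟩) = (0.4388 - 0.8097i):
new amp(|0⟩) = (0.901748)·a + (-0.432262)·b = (0.1617 + 0.35i)
new amp(|1⟩) = (0.432262)·a + (0.901748)·b = (0.5641 - 0.7301i)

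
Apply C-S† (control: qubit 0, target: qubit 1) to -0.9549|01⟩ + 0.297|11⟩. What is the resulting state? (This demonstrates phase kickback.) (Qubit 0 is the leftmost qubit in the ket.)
-0.9549|01⟩ - 0.297i|11⟩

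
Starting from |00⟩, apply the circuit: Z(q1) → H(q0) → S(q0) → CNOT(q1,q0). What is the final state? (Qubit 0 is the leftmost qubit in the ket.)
1/√2|00⟩ + (1/√2)i|10⟩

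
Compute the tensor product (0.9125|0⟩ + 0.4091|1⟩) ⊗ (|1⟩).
0.9125|01⟩ + 0.4091|11⟩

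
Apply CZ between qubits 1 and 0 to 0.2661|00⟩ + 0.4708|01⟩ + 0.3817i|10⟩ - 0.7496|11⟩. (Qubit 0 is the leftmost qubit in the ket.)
0.2661|00⟩ + 0.4708|01⟩ + 0.3817i|10⟩ + 0.7496|11⟩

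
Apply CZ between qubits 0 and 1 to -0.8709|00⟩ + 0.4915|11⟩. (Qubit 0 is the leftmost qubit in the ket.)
-0.8709|00⟩ - 0.4915|11⟩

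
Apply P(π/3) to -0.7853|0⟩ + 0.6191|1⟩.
-0.7853|0⟩ + (0.3096 + 0.5362i)|1⟩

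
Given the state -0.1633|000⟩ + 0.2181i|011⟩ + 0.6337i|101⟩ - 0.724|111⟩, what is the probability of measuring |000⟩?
0.02667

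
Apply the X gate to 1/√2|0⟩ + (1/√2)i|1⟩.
(1/√2)i|0⟩ + 1/√2|1⟩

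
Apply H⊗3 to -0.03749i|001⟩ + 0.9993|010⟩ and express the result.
(0.3533 - 0.01325i)|000⟩ + (0.3533 + 0.01325i)|001⟩ + (-0.3533 - 0.01325i)|010⟩ + (-0.3533 + 0.01325i)|011⟩ + (0.3533 - 0.01325i)|100⟩ + (0.3533 + 0.01325i)|101⟩ + (-0.3533 - 0.01325i)|110⟩ + (-0.3533 + 0.01325i)|111⟩

H⊗3 gives amp(|y⟩) = (1/2√2) Σ_x (−1)^(x·y) amp(|x⟩), where x·y is the number of positions in which both x and y have a 1.
|000⟩: (-0.03749i + 0.9993)/(2√2) = (0.3533 - 0.01325i)
|001⟩: (0.03749i + 0.9993)/(2√2) = (0.3533 + 0.01325i)
|010⟩: (-0.03749i - 0.9993)/(2√2) = (-0.3533 - 0.01325i)
|011⟩: (0.03749i - 0.9993)/(2√2) = (-0.3533 + 0.01325i)
|100⟩: (-0.03749i + 0.9993)/(2√2) = (0.3533 - 0.01325i)
|101⟩: (0.03749i + 0.9993)/(2√2) = (0.3533 + 0.01325i)
|110⟩: (-0.03749i - 0.9993)/(2√2) = (-0.3533 - 0.01325i)
|111⟩: (0.03749i - 0.9993)/(2√2) = (-0.3533 + 0.01325i)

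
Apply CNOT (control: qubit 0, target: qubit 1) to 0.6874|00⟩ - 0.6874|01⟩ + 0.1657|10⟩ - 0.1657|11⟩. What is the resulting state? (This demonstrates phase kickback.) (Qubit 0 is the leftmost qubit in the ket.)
0.6874|00⟩ - 0.6874|01⟩ - 0.1657|10⟩ + 0.1657|11⟩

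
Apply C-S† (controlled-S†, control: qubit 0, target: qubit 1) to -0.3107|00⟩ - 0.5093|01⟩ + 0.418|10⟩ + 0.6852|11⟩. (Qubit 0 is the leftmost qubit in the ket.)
-0.3107|00⟩ - 0.5093|01⟩ + 0.418|10⟩ - 0.6852i|11⟩

C-S† leaves the control-|0⟩ kets |00⟩, |01⟩ unchanged and applies S† to qubit 1 on the control-|1⟩ pair (|10⟩, |11⟩).
S† = [[1, 0], [0, -i]].
With a = amp(|10⟩) = 0.418 and b = amp(|11⟩) = 0.6852:
new amp(|10⟩) = (1)·a = 0.418
new amp(|11⟩) = (-i)·b = -0.6852i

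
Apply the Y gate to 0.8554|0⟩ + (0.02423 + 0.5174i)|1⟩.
(0.5174 - 0.02423i)|0⟩ + 0.8554i|1⟩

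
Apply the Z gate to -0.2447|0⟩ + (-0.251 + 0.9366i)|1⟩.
-0.2447|0⟩ + (0.251 - 0.9366i)|1⟩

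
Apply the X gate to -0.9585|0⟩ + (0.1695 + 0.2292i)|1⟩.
(0.1695 + 0.2292i)|0⟩ - 0.9585|1⟩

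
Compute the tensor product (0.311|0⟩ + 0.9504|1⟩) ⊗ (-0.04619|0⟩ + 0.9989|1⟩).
-0.01437|00⟩ + 0.3107|01⟩ - 0.0439|10⟩ + 0.9494|11⟩

amp(|b₁b₂…⟩) = product of the factor amplitudes for bits b₁, b₂, …; only kets whose every factor amplitude is nonzero survive.
|00⟩: (0.311)(-0.04619) = -0.01437
|01⟩: (0.311)(0.9989) = 0.3107
|10⟩: (0.9504)(-0.04619) = -0.0439
|11⟩: (0.9504)(0.9989) = 0.9494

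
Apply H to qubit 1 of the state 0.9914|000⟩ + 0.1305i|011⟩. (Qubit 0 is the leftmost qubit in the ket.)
0.701|000⟩ + 0.09228i|001⟩ + 0.701|010⟩ - 0.09228i|011⟩

H on qubit 1 mixes each pair of kets that differ only in qubit 1: amplitudes (a, b) of (|…0…⟩, |…1…⟩) become ((a + b)/√2, (a − b)/√2). Kets absent from the input have amplitude 0.
(|000⟩, |010⟩): (a, b) = (0.9914, 0) → (0.701, 0.701)
(|001⟩, |011⟩): (a, b) = (0, 0.1305i) → (0.09228i, -0.09228i)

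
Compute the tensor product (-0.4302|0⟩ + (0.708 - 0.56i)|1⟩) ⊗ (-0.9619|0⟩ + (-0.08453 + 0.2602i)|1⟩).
0.4138|00⟩ + (0.03636 - 0.1119i)|01⟩ + (-0.681 + 0.5387i)|10⟩ + (0.08586 + 0.2316i)|11⟩

amp(|b₁b₂…⟩) = product of the factor amplitudes for bits b₁, b₂, …; only kets whose every factor amplitude is nonzero survive.
|00⟩: (-0.4302)(-0.9619) = 0.4138
|01⟩: (-0.4302)(-0.08453 + 0.2602i) = (0.03636 - 0.1119i)
|10⟩: (0.708 - 0.56i)(-0.9619) = (-0.681 + 0.5387i)
|11⟩: (0.708 - 0.56i)(-0.08453 + 0.2602i) = (0.08586 + 0.2316i)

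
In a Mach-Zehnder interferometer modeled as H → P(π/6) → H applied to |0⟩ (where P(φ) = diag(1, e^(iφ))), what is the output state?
(0.933 + 0.25i)|0⟩ + (0.06699 - 0.25i)|1⟩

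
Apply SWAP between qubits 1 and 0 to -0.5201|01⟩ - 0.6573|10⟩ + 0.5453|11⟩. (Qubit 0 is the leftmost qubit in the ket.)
-0.6573|01⟩ - 0.5201|10⟩ + 0.5453|11⟩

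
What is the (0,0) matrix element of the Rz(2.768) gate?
(0.1857 - 0.9826i)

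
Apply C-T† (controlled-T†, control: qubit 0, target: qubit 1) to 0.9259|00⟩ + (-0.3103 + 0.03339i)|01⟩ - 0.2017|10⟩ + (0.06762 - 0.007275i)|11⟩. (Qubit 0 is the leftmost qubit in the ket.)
0.9259|00⟩ + (-0.3103 + 0.03339i)|01⟩ - 0.2017|10⟩ + (0.04267 - 0.05296i)|11⟩

C-T† leaves the control-|0⟩ kets |00⟩, |01⟩ unchanged and applies T† to qubit 1 on the control-|1⟩ pair (|10⟩, |11⟩).
T† = [[1, 0], [0, (1/√2 - (1/√2)i)]].
With a = amp(|10⟩) = -0.2017 and b = amp(|11⟩) = (0.06762 - 0.007275i):
new amp(|10⟩) = (1)·a = -0.2017
new amp(|11⟩) = (1/√2 - (1/√2)i)·b = (0.04267 - 0.05296i)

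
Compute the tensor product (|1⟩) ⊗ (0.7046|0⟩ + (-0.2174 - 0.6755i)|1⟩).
0.7046|10⟩ + (-0.2174 - 0.6755i)|11⟩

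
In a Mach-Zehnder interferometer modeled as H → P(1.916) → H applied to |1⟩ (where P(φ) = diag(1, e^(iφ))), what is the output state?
(0.6692 - 0.4705i)|0⟩ + (0.3308 + 0.4705i)|1⟩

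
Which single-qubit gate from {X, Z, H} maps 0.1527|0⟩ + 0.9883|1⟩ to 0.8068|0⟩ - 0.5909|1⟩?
H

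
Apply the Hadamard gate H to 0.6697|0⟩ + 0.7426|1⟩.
0.9986|0⟩ - 0.05155|1⟩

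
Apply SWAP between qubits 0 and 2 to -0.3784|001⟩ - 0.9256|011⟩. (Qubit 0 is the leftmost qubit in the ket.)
-0.3784|100⟩ - 0.9256|110⟩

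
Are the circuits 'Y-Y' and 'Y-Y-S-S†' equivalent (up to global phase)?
Yes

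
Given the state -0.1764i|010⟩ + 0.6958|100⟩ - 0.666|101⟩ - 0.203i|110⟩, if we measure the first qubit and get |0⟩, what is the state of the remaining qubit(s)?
-i|10⟩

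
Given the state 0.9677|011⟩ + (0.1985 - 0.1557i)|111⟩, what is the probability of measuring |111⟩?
0.06364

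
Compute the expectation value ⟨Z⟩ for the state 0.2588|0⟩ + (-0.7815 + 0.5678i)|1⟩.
-0.8662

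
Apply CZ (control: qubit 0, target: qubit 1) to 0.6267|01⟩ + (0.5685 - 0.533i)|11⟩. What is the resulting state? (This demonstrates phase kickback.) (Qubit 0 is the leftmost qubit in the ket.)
0.6267|01⟩ + (-0.5685 + 0.533i)|11⟩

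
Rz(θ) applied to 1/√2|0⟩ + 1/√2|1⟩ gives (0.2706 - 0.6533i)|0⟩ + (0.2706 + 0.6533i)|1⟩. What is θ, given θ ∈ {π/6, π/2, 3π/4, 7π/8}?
3π/4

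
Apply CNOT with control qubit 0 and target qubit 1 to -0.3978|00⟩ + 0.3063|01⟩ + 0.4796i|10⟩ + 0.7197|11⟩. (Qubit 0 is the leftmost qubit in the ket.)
-0.3978|00⟩ + 0.3063|01⟩ + 0.7197|10⟩ + 0.4796i|11⟩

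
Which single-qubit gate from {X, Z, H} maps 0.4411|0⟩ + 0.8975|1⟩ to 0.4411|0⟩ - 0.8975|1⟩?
Z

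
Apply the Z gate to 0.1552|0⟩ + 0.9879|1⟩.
0.1552|0⟩ - 0.9879|1⟩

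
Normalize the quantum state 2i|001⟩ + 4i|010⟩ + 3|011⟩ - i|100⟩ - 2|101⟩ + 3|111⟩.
0.305i|001⟩ + 0.61i|010⟩ + 0.4575|011⟩ - 0.1525i|100⟩ - 0.305|101⟩ + 0.4575|111⟩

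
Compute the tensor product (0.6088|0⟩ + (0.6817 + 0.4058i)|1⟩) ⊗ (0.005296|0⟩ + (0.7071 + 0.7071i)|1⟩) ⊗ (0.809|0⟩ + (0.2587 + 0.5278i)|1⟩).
0.002608|000⟩ + (0.0008341 + 0.001702i)|001⟩ + (0.3483 + 0.3483i)|010⟩ + (-0.1158 + 0.3386i)|011⟩ + (0.002921 + 0.001739i)|100⟩ + (-0.0002003 + 0.002461i)|101⟩ + (0.1578 + 0.6221i)|110⟩ + (-0.3554 + 0.3019i)|111⟩

amp(|b₁b₂…⟩) = product of the factor amplitudes for bits b₁, b₂, …; only kets whose every factor amplitude is nonzero survive.
|000⟩: (0.6088)(0.005296)(0.809) = 0.002608
|001⟩: (0.6088)(0.005296)(0.2587 + 0.5278i) = (0.0008341 + 0.001702i)
|010⟩: (0.6088)(0.7071 + 0.7071i)(0.809) = (0.3483 + 0.3483i)
|011⟩: (0.6088)(0.7071 + 0.7071i)(0.2587 + 0.5278i) = (-0.1158 + 0.3386i)
|100⟩: (0.6817 + 0.4058i)(0.005296)(0.809) = (0.002921 + 0.001739i)
|101⟩: (0.6817 + 0.4058i)(0.005296)(0.2587 + 0.5278i) = (-0.0002003 + 0.002461i)
|110⟩: (0.6817 + 0.4058i)(0.7071 + 0.7071i)(0.809) = (0.1578 + 0.6221i)
|111⟩: (0.6817 + 0.4058i)(0.7071 + 0.7071i)(0.2587 + 0.5278i) = (-0.3554 + 0.3019i)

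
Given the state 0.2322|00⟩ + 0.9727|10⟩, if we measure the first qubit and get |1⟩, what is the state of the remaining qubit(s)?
|0⟩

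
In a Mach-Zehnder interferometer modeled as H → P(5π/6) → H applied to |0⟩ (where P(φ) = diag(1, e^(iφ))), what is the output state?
(0.06699 + 0.25i)|0⟩ + (0.933 - 0.25i)|1⟩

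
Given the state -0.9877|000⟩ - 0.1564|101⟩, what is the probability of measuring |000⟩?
0.9756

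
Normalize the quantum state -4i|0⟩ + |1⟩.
-0.9701i|0⟩ + 0.2425|1⟩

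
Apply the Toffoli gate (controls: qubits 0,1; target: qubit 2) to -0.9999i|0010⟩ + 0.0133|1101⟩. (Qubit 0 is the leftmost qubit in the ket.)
-0.9999i|0010⟩ + 0.0133|1111⟩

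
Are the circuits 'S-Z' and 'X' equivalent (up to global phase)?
No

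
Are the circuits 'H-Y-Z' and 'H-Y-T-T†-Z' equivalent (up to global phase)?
Yes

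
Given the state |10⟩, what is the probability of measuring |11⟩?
0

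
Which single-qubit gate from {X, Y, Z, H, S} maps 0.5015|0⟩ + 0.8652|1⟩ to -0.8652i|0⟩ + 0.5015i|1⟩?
Y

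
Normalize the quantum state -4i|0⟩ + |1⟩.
-0.9701i|0⟩ + 0.2425|1⟩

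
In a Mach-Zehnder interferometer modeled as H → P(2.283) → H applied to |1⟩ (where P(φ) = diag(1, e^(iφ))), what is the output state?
(0.8268 - 0.3785i)|0⟩ + (0.1732 + 0.3785i)|1⟩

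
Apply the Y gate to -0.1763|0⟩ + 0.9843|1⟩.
-0.9843i|0⟩ - 0.1763i|1⟩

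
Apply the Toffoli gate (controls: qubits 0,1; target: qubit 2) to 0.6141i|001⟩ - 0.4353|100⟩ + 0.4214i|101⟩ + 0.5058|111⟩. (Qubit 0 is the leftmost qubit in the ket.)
0.6141i|001⟩ - 0.4353|100⟩ + 0.4214i|101⟩ + 0.5058|110⟩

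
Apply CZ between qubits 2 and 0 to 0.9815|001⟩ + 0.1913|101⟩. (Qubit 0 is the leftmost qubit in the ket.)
0.9815|001⟩ - 0.1913|101⟩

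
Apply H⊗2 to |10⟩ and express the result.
1/2|00⟩ + 1/2|01⟩ - 1/2|10⟩ - 1/2|11⟩

H⊗2 gives amp(|y⟩) = (1/2) Σ_x (−1)^(x·y) amp(|x⟩), where x·y is the number of positions in which both x and y have a 1.
|00⟩: (1)/2 = 1/2
|01⟩: (1)/2 = 1/2
|10⟩: (-1)/2 = -1/2
|11⟩: (-1)/2 = -1/2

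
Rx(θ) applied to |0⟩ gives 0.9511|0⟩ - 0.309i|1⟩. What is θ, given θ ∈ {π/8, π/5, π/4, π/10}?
π/5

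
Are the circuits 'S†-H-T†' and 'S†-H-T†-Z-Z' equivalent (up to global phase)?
Yes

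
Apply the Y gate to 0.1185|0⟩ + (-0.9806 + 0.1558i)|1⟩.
(0.1558 + 0.9806i)|0⟩ + 0.1185i|1⟩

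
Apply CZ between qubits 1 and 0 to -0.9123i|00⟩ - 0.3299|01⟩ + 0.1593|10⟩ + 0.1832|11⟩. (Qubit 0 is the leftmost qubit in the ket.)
-0.9123i|00⟩ - 0.3299|01⟩ + 0.1593|10⟩ - 0.1832|11⟩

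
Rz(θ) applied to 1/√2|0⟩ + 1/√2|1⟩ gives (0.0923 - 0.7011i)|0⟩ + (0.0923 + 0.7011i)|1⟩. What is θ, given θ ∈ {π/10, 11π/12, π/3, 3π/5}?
11π/12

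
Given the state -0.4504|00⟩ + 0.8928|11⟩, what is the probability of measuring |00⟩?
0.2029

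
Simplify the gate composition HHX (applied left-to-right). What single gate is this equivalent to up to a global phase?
X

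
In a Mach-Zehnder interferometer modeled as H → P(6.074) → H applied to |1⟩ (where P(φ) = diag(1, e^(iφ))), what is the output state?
(0.0109 + 0.1038i)|0⟩ + (0.9891 - 0.1038i)|1⟩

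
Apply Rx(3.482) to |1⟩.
-0.9856i|0⟩ - 0.1694|1⟩

Rx(3.482) = [[cos(θ/2), −i·sin(θ/2)], [−i·sin(θ/2), cos(θ/2)]]; θ = 3.482, cos(θ/2) ≈ -0.169383, sin(θ/2) ≈ 0.98555.
With a = amp(|0⟩) = 0 and b = amp(|1⟩) = 1:
new amp(|0⟩) = (-0.169383)·a + (-0.98555i)·b = -0.9856i
new amp(|1⟩) = (-0.98555i)·a + (-0.169383)·b = -0.1694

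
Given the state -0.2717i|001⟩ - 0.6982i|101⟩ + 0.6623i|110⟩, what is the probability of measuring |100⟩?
0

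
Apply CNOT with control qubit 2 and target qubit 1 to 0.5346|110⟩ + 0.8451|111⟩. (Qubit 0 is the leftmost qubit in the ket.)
0.8451|101⟩ + 0.5346|110⟩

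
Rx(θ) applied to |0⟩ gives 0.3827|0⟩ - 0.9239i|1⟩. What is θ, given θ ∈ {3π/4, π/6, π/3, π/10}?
3π/4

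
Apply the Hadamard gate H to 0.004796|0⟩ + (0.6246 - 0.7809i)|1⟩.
(0.4451 - 0.5522i)|0⟩ + (-0.4383 + 0.5522i)|1⟩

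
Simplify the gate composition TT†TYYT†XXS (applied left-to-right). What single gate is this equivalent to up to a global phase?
S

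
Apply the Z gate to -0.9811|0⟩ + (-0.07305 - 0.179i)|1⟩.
-0.9811|0⟩ + (0.07305 + 0.179i)|1⟩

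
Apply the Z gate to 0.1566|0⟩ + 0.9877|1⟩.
0.1566|0⟩ - 0.9877|1⟩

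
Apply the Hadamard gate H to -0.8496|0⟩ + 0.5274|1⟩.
-0.2278|0⟩ - 0.9737|1⟩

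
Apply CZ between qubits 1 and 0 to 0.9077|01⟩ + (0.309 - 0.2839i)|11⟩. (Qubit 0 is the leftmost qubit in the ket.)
0.9077|01⟩ + (-0.309 + 0.2839i)|11⟩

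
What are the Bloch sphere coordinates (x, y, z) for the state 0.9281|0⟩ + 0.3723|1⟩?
(0.6911, 0, 0.7228)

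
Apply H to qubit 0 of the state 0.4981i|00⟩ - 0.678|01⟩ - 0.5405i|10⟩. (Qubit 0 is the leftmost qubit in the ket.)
-0.02998i|00⟩ - 0.4794|01⟩ + 0.7344i|10⟩ - 0.4794|11⟩

H on qubit 0 mixes each pair of kets that differ only in qubit 0: amplitudes (a, b) of (|…0…⟩, |…1…⟩) become ((a + b)/√2, (a − b)/√2). Kets absent from the input have amplitude 0.
(|00⟩, |10⟩): (a, b) = (0.4981i, -0.5405i) → (-0.02998i, 0.7344i)
(|01⟩, |11⟩): (a, b) = (-0.678, 0) → (-0.4794, -0.4794)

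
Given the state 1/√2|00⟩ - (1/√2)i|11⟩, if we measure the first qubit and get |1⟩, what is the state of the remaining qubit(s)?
-i|1⟩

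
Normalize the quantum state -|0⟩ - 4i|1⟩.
-0.2425|0⟩ - 0.9701i|1⟩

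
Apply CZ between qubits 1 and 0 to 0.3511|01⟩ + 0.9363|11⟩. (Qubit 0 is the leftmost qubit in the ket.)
0.3511|01⟩ - 0.9363|11⟩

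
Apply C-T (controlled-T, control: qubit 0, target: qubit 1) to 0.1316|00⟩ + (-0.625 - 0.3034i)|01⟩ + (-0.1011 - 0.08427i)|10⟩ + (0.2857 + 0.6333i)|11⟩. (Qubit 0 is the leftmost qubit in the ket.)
0.1316|00⟩ + (-0.625 - 0.3034i)|01⟩ + (-0.1011 - 0.08427i)|10⟩ + (-0.2458 + 0.6498i)|11⟩

C-T leaves the control-|0⟩ kets |00⟩, |01⟩ unchanged and applies T to qubit 1 on the control-|1⟩ pair (|10⟩, |11⟩).
T = [[1, 0], [0, (1/√2 + (1/√2)i)]].
With a = amp(|10⟩) = (-0.1011 - 0.08427i) and b = amp(|11⟩) = (0.2857 + 0.6333i):
new amp(|10⟩) = (1)·a = (-0.1011 - 0.08427i)
new amp(|11⟩) = (1/√2 + (1/√2)i)·b = (-0.2458 + 0.6498i)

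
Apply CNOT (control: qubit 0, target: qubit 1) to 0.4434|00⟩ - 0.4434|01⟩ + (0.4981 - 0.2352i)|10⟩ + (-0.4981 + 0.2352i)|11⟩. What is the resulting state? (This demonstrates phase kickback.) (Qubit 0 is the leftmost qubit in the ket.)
0.4434|00⟩ - 0.4434|01⟩ + (-0.4981 + 0.2352i)|10⟩ + (0.4981 - 0.2352i)|11⟩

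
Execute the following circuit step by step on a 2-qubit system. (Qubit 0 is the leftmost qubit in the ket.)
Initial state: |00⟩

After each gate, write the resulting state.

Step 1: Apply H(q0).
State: 1/√2|00⟩ + 1/√2|10⟩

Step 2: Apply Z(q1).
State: 1/√2|00⟩ + 1/√2|10⟩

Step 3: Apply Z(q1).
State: 1/√2|00⟩ + 1/√2|10⟩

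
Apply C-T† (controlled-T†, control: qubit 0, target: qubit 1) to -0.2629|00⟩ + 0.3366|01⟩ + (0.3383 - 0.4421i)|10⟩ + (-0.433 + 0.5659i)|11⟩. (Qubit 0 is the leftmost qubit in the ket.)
-0.2629|00⟩ + 0.3366|01⟩ + (0.3383 - 0.4421i)|10⟩ + (0.09397 + 0.7063i)|11⟩

C-T† leaves the control-|0⟩ kets |00⟩, |01⟩ unchanged and applies T† to qubit 1 on the control-|1⟩ pair (|10⟩, |11⟩).
T† = [[1, 0], [0, (1/√2 - (1/√2)i)]].
With a = amp(|10⟩) = (0.3383 - 0.4421i) and b = amp(|11⟩) = (-0.433 + 0.5659i):
new amp(|10⟩) = (1)·a = (0.3383 - 0.4421i)
new amp(|11⟩) = (1/√2 - (1/√2)i)·b = (0.09397 + 0.7063i)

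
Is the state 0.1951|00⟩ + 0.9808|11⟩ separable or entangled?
Entangled

Writing the state as a|00⟩ + b|01⟩ + c|10⟩ + d|11⟩, it is a product state iff ad − bc = 0.
Here (a, b, c, d) = (0.1951, 0, 0, 0.9808): ad − bc = (0.1951)(0.9808) − (0)(0) = 0.1914 ≠ 0, so the state is entangled.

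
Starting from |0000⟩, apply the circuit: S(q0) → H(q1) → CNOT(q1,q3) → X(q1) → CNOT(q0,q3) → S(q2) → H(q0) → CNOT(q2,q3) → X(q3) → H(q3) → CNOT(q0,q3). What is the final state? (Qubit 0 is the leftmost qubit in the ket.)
1/√8|0000⟩ + 1/√8|0001⟩ + 1/√8|0100⟩ - 1/√8|0101⟩ + 1/√8|1000⟩ + 1/√8|1001⟩ - 1/√8|1100⟩ + 1/√8|1101⟩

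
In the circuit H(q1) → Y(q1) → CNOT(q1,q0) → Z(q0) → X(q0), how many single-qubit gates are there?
4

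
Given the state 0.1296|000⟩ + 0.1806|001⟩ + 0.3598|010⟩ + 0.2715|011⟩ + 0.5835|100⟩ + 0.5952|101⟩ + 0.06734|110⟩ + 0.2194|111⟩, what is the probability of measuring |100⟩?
0.3405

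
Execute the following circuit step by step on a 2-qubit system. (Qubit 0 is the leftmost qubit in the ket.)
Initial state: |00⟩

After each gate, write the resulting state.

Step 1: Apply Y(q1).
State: i|01⟩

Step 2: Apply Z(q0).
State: i|01⟩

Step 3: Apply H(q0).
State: (1/√2)i|01⟩ + (1/√2)i|11⟩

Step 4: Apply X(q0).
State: (1/√2)i|01⟩ + (1/√2)i|11⟩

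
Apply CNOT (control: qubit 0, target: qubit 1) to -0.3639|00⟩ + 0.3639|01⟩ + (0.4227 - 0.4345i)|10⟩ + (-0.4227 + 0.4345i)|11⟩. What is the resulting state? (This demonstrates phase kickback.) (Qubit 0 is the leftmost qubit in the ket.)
-0.3639|00⟩ + 0.3639|01⟩ + (-0.4227 + 0.4345i)|10⟩ + (0.4227 - 0.4345i)|11⟩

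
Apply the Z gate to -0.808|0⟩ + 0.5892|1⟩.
-0.808|0⟩ - 0.5892|1⟩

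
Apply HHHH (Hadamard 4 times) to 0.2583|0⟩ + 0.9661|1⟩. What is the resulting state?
0.2583|0⟩ + 0.9661|1⟩

H² = I, so an even number of Hadamards cancels: H^4 = I and the state is unchanged.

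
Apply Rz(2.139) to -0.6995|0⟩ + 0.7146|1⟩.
(-0.3362 + 0.6134i)|0⟩ + (0.3434 + 0.6267i)|1⟩

Rz(2.139) = [[e^(−iθ/2), 0], [0, e^(iθ/2)]] with e^(±iθ/2) = cos(θ/2) ± i·sin(θ/2); θ = 2.139, cos(θ/2) ≈ 0.480563, sin(θ/2) ≈ 0.87696.
With a = amp(|0⟩) = -0.6995 and b = amp(|1⟩) = 0.7146:
new amp(|0⟩) = (0.480563 - 0.87696i)·a = (-0.3362 + 0.6134i)
new amp(|1⟩) = (0.480563 + 0.87696i)·b = (0.3434 + 0.6267i)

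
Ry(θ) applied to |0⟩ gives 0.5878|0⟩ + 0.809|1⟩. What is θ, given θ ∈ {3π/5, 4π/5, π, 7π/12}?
3π/5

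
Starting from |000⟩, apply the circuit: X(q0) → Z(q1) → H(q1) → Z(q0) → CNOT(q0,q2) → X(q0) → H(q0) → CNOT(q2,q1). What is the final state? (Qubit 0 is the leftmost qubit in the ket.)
-1/2|001⟩ - 1/2|011⟩ - 1/2|101⟩ - 1/2|111⟩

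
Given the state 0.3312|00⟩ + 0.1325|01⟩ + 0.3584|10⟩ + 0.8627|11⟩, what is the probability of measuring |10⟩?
0.1285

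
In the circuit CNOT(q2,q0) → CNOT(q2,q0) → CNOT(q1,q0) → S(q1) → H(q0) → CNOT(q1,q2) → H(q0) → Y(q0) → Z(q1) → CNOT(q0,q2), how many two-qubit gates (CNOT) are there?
5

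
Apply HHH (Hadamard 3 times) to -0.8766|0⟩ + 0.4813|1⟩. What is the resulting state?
-0.2795|0⟩ - 0.9602|1⟩

H² = I, so H^3 = H: a single Hadamard. With (a, b) = (-0.8766, 0.4813), H gives ((a + b)/√2, (a − b)/√2) = (-0.2795, -0.9602).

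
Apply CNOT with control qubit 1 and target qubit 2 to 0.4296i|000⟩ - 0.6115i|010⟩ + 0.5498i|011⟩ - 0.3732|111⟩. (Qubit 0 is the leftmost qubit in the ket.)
0.4296i|000⟩ + 0.5498i|010⟩ - 0.6115i|011⟩ - 0.3732|110⟩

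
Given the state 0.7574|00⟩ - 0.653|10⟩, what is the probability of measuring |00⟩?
0.5737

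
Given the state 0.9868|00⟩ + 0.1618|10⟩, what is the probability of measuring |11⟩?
0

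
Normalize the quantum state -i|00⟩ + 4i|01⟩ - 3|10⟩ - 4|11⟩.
-0.1543i|00⟩ + 0.6172i|01⟩ - 0.4629|10⟩ - 0.6172|11⟩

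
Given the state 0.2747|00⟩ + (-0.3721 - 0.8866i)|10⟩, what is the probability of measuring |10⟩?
0.9245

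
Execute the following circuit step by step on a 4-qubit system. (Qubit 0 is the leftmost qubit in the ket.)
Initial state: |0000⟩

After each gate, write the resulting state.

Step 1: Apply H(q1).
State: 1/√2|0000⟩ + 1/√2|0100⟩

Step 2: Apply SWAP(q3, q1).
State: 1/√2|0000⟩ + 1/√2|0001⟩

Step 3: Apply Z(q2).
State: 1/√2|0000⟩ + 1/√2|0001⟩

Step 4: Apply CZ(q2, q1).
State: 1/√2|0000⟩ + 1/√2|0001⟩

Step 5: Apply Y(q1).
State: (1/√2)i|0100⟩ + (1/√2)i|0101⟩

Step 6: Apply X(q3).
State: (1/√2)i|0100⟩ + (1/√2)i|0101⟩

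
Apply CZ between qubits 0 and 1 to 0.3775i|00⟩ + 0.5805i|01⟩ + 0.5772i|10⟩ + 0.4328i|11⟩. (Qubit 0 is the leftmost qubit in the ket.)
0.3775i|00⟩ + 0.5805i|01⟩ + 0.5772i|10⟩ - 0.4328i|11⟩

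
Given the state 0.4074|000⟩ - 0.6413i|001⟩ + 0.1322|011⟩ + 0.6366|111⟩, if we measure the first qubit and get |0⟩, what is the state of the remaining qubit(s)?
0.5283|00⟩ - 0.8316i|01⟩ + 0.1714|11⟩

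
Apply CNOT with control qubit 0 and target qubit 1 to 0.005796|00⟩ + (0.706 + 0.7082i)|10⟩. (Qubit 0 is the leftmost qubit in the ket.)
0.005796|00⟩ + (0.706 + 0.7082i)|11⟩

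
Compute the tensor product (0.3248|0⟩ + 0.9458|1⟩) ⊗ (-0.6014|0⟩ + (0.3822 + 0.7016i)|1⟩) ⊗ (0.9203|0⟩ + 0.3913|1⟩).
-0.1798|000⟩ - 0.07643|001⟩ + (0.1142 + 0.2097i)|010⟩ + (0.04858 + 0.08917i)|011⟩ - 0.5235|100⟩ - 0.2226|101⟩ + (0.3327 + 0.6107i)|110⟩ + (0.1414 + 0.2597i)|111⟩

amp(|b₁b₂…⟩) = product of the factor amplitudes for bits b₁, b₂, …; only kets whose every factor amplitude is nonzero survive.
|000⟩: (0.3248)(-0.6014)(0.9203) = -0.1798
|001⟩: (0.3248)(-0.6014)(0.3913) = -0.07643
|010⟩: (0.3248)(0.3822 + 0.7016i)(0.9203) = (0.1142 + 0.2097i)
|011⟩: (0.3248)(0.3822 + 0.7016i)(0.3913) = (0.04858 + 0.08917i)
|100⟩: (0.9458)(-0.6014)(0.9203) = -0.5235
|101⟩: (0.9458)(-0.6014)(0.3913) = -0.2226
|110⟩: (0.9458)(0.3822 + 0.7016i)(0.9203) = (0.3327 + 0.6107i)
|111⟩: (0.9458)(0.3822 + 0.7016i)(0.3913) = (0.1414 + 0.2597i)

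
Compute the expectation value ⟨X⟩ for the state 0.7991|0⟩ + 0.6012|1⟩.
0.9608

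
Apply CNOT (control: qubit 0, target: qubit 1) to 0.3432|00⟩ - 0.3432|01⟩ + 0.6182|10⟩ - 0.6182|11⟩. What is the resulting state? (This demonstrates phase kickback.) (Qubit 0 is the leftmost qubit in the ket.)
0.3432|00⟩ - 0.3432|01⟩ - 0.6182|10⟩ + 0.6182|11⟩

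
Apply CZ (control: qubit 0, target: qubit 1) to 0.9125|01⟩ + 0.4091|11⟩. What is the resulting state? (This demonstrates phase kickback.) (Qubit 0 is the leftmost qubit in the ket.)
0.9125|01⟩ - 0.4091|11⟩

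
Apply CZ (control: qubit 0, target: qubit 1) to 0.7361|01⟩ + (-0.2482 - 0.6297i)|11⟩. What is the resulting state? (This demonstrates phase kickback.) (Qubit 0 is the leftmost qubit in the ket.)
0.7361|01⟩ + (0.2482 + 0.6297i)|11⟩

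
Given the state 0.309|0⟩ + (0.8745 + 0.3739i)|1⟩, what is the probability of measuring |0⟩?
0.09548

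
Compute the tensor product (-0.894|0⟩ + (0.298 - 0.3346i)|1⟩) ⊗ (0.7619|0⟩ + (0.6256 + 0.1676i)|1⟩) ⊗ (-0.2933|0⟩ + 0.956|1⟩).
0.1998|000⟩ - 0.6512|001⟩ + (0.164 + 0.04395i)|010⟩ + (-0.5347 - 0.1432i)|011⟩ + (-0.06659 + 0.07477i)|100⟩ + (0.2171 - 0.2437i)|101⟩ + (-0.07113 + 0.04675i)|110⟩ + (0.2318 - 0.1524i)|111⟩

amp(|b₁b₂…⟩) = product of the factor amplitudes for bits b₁, b₂, …; only kets whose every factor amplitude is nonzero survive.
|000⟩: (-0.894)(0.7619)(-0.2933) = 0.1998
|001⟩: (-0.894)(0.7619)(0.956) = -0.6512
|010⟩: (-0.894)(0.6256 + 0.1676i)(-0.2933) = (0.164 + 0.04395i)
|011⟩: (-0.894)(0.6256 + 0.1676i)(0.956) = (-0.5347 - 0.1432i)
|100⟩: (0.298 - 0.3346i)(0.7619)(-0.2933) = (-0.06659 + 0.07477i)
|101⟩: (0.298 - 0.3346i)(0.7619)(0.956) = (0.2171 - 0.2437i)
|110⟩: (0.298 - 0.3346i)(0.6256 + 0.1676i)(-0.2933) = (-0.07113 + 0.04675i)
|111⟩: (0.298 - 0.3346i)(0.6256 + 0.1676i)(0.956) = (0.2318 - 0.1524i)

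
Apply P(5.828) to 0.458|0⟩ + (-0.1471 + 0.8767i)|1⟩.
0.458|0⟩ + (0.2533 + 0.8521i)|1⟩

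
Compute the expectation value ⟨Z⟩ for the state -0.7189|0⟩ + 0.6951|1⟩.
0.03365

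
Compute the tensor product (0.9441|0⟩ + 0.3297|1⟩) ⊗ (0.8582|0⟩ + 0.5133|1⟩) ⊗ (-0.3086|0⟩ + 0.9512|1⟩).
-0.25|000⟩ + 0.7707|001⟩ - 0.1495|010⟩ + 0.461|011⟩ - 0.08732|100⟩ + 0.2691|101⟩ - 0.05223|110⟩ + 0.161|111⟩

amp(|b₁b₂…⟩) = product of the factor amplitudes for bits b₁, b₂, …; only kets whose every factor amplitude is nonzero survive.
|000⟩: (0.9441)(0.8582)(-0.3086) = -0.25
|001⟩: (0.9441)(0.8582)(0.9512) = 0.7707
|010⟩: (0.9441)(0.5133)(-0.3086) = -0.1495
|011⟩: (0.9441)(0.5133)(0.9512) = 0.461
|100⟩: (0.3297)(0.8582)(-0.3086) = -0.08732
|101⟩: (0.3297)(0.8582)(0.9512) = 0.2691
|110⟩: (0.3297)(0.5133)(-0.3086) = -0.05223
|111⟩: (0.3297)(0.5133)(0.9512) = 0.161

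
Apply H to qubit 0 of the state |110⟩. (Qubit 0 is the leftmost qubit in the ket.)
1/√2|010⟩ - 1/√2|110⟩

H on qubit 0 mixes each pair of kets that differ only in qubit 0: amplitudes (a, b) of (|…0…⟩, |…1…⟩) become ((a + b)/√2, (a − b)/√2). Kets absent from the input have amplitude 0.
(|010⟩, |110⟩): (a, b) = (0, 1) → (1/√2, -1/√2)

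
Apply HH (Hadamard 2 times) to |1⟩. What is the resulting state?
|1⟩

H² = I, so an even number of Hadamards cancels: H^2 = I and the state is unchanged.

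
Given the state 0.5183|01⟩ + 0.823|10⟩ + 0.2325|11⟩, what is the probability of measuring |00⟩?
0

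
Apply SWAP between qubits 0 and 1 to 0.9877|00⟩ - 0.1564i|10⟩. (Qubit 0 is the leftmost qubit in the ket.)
0.9877|00⟩ - 0.1564i|01⟩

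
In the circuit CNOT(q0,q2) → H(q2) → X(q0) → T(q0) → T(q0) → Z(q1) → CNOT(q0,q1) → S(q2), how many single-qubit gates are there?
6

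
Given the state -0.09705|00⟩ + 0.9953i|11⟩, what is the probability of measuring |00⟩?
0.009419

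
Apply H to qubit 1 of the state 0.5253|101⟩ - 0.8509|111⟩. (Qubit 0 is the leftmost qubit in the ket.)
-0.2302|101⟩ + 0.9731|111⟩

H on qubit 1 mixes each pair of kets that differ only in qubit 1: amplitudes (a, b) of (|…0…⟩, |…1…⟩) become ((a + b)/√2, (a − b)/√2). Kets absent from the input have amplitude 0.
(|101⟩, |111⟩): (a, b) = (0.5253, -0.8509) → (-0.2302, 0.9731)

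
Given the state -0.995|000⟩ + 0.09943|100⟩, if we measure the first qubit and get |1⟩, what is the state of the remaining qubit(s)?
|00⟩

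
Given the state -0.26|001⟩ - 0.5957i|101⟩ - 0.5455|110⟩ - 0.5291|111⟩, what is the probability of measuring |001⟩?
0.0676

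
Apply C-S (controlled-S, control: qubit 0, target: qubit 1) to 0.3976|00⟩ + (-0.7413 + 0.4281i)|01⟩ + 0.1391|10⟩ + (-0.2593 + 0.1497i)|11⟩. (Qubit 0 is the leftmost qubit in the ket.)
0.3976|00⟩ + (-0.7413 + 0.4281i)|01⟩ + 0.1391|10⟩ + (-0.1497 - 0.2593i)|11⟩

C-S leaves the control-|0⟩ kets |00⟩, |01⟩ unchanged and applies S to qubit 1 on the control-|1⟩ pair (|10⟩, |11⟩).
S = [[1, 0], [0, i]].
With a = amp(|10⟩) = 0.1391 and b = amp(|11⟩) = (-0.2593 + 0.1497i):
new amp(|10⟩) = (1)·a = 0.1391
new amp(|11⟩) = (i)·b = (-0.1497 - 0.2593i)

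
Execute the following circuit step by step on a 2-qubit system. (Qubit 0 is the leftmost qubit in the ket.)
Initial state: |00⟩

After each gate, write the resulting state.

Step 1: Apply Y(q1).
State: i|01⟩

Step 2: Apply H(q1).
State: (1/√2)i|00⟩ - (1/√2)i|01⟩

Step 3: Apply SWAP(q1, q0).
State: (1/√2)i|00⟩ - (1/√2)i|10⟩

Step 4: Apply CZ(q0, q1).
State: (1/√2)i|00⟩ - (1/√2)i|10⟩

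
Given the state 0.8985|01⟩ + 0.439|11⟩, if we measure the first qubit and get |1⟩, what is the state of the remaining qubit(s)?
|1⟩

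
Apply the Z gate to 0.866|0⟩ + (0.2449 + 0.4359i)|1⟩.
0.866|0⟩ + (-0.2449 - 0.4359i)|1⟩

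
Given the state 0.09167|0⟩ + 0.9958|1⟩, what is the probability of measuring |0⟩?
0.008403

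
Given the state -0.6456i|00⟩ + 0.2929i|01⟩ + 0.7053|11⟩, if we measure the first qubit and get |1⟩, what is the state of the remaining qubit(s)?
|1⟩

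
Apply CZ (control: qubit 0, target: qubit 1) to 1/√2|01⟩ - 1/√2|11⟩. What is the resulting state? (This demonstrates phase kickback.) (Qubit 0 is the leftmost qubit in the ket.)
1/√2|01⟩ + 1/√2|11⟩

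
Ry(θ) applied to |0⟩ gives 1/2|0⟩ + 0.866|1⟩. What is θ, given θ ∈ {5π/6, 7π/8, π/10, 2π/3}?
2π/3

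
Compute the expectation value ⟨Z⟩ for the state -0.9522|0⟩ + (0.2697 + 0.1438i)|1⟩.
0.8133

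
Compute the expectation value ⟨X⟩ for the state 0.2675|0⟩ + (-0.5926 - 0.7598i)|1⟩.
-0.317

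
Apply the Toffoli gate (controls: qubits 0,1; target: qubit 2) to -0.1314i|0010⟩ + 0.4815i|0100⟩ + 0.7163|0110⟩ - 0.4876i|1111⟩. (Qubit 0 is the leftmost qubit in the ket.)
-0.1314i|0010⟩ + 0.4815i|0100⟩ + 0.7163|0110⟩ - 0.4876i|1101⟩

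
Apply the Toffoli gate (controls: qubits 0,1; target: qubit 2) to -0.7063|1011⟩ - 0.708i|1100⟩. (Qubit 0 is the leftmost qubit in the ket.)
-0.7063|1011⟩ - 0.708i|1110⟩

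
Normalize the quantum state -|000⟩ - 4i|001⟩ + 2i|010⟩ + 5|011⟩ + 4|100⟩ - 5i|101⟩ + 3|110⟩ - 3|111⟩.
-0.09759|000⟩ - 0.3904i|001⟩ + 0.1952i|010⟩ + 0.488|011⟩ + 0.3904|100⟩ - 0.488i|101⟩ + 0.2928|110⟩ - 0.2928|111⟩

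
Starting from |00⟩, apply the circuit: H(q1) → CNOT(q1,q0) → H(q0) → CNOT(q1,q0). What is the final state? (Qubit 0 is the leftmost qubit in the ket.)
1/2|00⟩ - 1/2|01⟩ + 1/2|10⟩ + 1/2|11⟩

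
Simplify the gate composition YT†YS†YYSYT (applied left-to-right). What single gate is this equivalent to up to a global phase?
Y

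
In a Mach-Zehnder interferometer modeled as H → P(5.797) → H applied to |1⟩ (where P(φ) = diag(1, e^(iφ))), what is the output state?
(0.05794 + 0.2336i)|0⟩ + (0.9421 - 0.2336i)|1⟩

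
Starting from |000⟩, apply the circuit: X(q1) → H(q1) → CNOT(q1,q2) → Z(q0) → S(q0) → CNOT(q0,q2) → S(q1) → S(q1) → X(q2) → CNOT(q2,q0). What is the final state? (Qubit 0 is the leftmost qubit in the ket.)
1/√2|010⟩ + 1/√2|101⟩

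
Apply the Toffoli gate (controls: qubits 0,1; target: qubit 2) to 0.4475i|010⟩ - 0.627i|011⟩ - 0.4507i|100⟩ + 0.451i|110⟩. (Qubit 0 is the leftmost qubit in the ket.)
0.4475i|010⟩ - 0.627i|011⟩ - 0.4507i|100⟩ + 0.451i|111⟩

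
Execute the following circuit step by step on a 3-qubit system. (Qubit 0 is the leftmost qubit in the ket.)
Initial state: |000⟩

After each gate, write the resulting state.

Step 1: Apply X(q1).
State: |010⟩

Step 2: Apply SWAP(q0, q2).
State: |010⟩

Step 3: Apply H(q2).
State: 1/√2|010⟩ + 1/√2|011⟩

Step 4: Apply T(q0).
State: 1/√2|010⟩ + 1/√2|011⟩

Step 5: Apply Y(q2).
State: -(1/√2)i|010⟩ + (1/√2)i|011⟩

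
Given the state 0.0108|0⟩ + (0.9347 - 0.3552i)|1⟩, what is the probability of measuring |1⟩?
0.9998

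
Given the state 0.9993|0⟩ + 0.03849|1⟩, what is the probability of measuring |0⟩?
0.9986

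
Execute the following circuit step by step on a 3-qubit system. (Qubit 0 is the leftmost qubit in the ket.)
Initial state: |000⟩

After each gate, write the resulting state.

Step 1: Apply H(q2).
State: 1/√2|000⟩ + 1/√2|001⟩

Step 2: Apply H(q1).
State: 1/2|000⟩ + 1/2|001⟩ + 1/2|010⟩ + 1/2|011⟩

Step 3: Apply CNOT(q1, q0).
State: 1/2|000⟩ + 1/2|001⟩ + 1/2|110⟩ + 1/2|111⟩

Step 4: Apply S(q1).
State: 1/2|000⟩ + 1/2|001⟩ + (1/2)i|110⟩ + (1/2)i|111⟩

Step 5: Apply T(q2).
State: 1/2|000⟩ + (1/√8 + (1/√8)i)|001⟩ + (1/2)i|110⟩ + (-1/√8 + (1/√8)i)|111⟩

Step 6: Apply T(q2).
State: 1/2|000⟩ + (1/2)i|001⟩ + (1/2)i|110⟩ - 1/2|111⟩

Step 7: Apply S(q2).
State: 1/2|000⟩ - 1/2|001⟩ + (1/2)i|110⟩ - (1/2)i|111⟩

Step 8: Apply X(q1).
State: 1/2|010⟩ - 1/2|011⟩ + (1/2)i|100⟩ - (1/2)i|101⟩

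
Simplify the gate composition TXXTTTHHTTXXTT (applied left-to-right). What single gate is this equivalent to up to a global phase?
I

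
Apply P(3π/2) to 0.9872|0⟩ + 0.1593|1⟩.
0.9872|0⟩ - 0.1593i|1⟩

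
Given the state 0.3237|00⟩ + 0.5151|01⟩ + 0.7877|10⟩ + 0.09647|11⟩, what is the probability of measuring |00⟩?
0.1048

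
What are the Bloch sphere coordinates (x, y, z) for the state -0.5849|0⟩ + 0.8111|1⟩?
(-0.9488, 0, -0.3158)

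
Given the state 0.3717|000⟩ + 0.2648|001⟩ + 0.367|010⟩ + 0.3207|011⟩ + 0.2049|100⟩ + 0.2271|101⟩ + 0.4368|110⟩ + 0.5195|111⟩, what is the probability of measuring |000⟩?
0.1382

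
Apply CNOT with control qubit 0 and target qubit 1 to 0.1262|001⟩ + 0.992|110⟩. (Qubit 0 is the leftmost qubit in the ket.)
0.1262|001⟩ + 0.992|100⟩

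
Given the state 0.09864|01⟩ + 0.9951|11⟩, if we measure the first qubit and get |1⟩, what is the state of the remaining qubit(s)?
|1⟩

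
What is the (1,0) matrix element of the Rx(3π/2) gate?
-(1/√2)i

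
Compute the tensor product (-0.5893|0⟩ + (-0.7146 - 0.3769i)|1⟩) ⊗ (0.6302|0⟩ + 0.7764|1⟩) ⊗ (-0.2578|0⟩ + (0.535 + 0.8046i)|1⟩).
0.09574|000⟩ + (-0.1987 - 0.2988i)|001⟩ + 0.118|010⟩ + (-0.2448 - 0.3681i)|011⟩ + (0.1161 + 0.06123i)|100⟩ + (-0.04982 - 0.4894i)|101⟩ + (0.143 + 0.07544i)|110⟩ + (-0.06138 - 0.603i)|111⟩

amp(|b₁b₂…⟩) = product of the factor amplitudes for bits b₁, b₂, …; only kets whose every factor amplitude is nonzero survive.
|000⟩: (-0.5893)(0.6302)(-0.2578) = 0.09574
|001⟩: (-0.5893)(0.6302)(0.535 + 0.8046i) = (-0.1987 - 0.2988i)
|010⟩: (-0.5893)(0.7764)(-0.2578) = 0.118
|011⟩: (-0.5893)(0.7764)(0.535 + 0.8046i) = (-0.2448 - 0.3681i)
|100⟩: (-0.7146 - 0.3769i)(0.6302)(-0.2578) = (0.1161 + 0.06123i)
|101⟩: (-0.7146 - 0.3769i)(0.6302)(0.535 + 0.8046i) = (-0.04982 - 0.4894i)
|110⟩: (-0.7146 - 0.3769i)(0.7764)(-0.2578) = (0.143 + 0.07544i)
|111⟩: (-0.7146 - 0.3769i)(0.7764)(0.535 + 0.8046i) = (-0.06138 - 0.603i)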